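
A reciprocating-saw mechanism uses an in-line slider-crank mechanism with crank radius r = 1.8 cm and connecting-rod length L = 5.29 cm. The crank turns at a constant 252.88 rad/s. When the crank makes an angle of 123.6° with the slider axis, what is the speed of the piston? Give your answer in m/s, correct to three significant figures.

3.05

ω = 252.9 rad/s
For an in-line slider-crank, x = r cosθ + √(L² − r² sin²θ), so v = −rω sinθ·[1 + r cosθ/√(L² − r² sin²θ)].
With r = 0.018 m, L = 0.0529 m, θ = 123.6°: √(L² − r² sin²θ) = 0.050731 m.
v = −0.018·252.9·0.83292·[1 + 0.018·-0.55339/0.050731] = -3.0469 m/s.
|v| = 3.0469 m/s.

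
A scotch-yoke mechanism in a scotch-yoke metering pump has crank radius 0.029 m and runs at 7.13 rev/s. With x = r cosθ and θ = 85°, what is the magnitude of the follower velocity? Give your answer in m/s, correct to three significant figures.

ω = 44.8 rad/s (from 7.13 rev/s).
x = r cosθ ⇒ ẋ = −rω sinθ.
|v| = rω|sinθ| = 0.029·44.8·|sin 85°| = 1.2942 m/s.

1.29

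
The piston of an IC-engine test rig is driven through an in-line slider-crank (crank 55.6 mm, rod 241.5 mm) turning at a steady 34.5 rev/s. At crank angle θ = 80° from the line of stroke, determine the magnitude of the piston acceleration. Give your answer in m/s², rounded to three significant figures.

ω = 2π·34.5 = 216.8 rad/s
x(θ) = r cosθ + √(L² − r² sin²θ); with ω constant, a = ω²·d²x/dθ².
d²x/dθ² = −r cosθ − r²(cos2θ)/√u − r⁴ sin²2θ/(4u^{3/2}),  u = L² − r² sin²θ = 0.0553241 m².
Substituting r = 0.0556 m, L = 0.2415 m, θ = 80°: d²x/dθ² = +0.002674 m.
a = ω²·d²x/dθ² = (216.8)²·(+0.002674) = +125.65 m/s²;  |a| = 125.65 m/s².

126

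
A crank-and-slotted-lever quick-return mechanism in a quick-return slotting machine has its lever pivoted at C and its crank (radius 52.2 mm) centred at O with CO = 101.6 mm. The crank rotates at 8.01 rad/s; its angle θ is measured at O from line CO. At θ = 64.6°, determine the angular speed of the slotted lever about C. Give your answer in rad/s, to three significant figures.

2.28

ω = 8.01 rad/s
Crank pin A relative to C: A = (d + r cosθ, r sinθ); lever angle φ = atan2(r sinθ, d + r cosθ).
Differentiating tanφ: φ̇ = rω(d cosθ + r)/(d² + r² + 2dr cosθ).
d² + r² + 2dr cosθ = |CA|² = 0.0175971 m²;  d cosθ + r = +0.09578 m.
|ω_lever| = |0.0522·8.01·+0.09578| / 0.0175971 = 2.2758 rad/s.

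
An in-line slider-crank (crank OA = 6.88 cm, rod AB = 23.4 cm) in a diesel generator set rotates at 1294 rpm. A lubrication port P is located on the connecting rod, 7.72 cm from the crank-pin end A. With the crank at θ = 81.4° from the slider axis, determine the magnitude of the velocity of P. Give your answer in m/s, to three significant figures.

9.40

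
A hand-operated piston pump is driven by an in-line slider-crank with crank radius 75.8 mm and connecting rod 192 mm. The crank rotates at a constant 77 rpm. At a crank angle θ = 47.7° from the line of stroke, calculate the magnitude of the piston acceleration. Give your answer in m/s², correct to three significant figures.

3.21

ω = 2π·77/60 = 8.063 rad/s
x(θ) = r cosθ + √(L² − r² sin²θ); with ω constant, a = ω²·d²x/dθ².
d²x/dθ² = −r cosθ − r²(cos2θ)/√u − r⁴ sin²2θ/(4u^{3/2}),  u = L² − r² sin²θ = 0.0337208 m².
Substituting r = 0.0758 m, L = 0.192 m, θ = 47.7°: d²x/dθ² = -0.049391 m.
a = ω²·d²x/dθ² = (8.063)²·(-0.049391) = -3.2113 m/s²;  |a| = 3.2113 m/s².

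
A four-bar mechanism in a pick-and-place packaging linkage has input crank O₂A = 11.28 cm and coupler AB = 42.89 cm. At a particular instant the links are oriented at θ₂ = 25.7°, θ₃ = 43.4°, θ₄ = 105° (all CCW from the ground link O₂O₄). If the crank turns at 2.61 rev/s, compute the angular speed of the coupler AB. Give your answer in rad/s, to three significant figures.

ω₂ = 16.4 rad/s (from 2.61 rev/s).
Differentiating the loop-closure r₂e^{iθ₂}+r₃e^{iθ₃}=r₁+r₄e^{iθ₄} gives r₂ω₂e^{iθ₂}+r₃ω₃e^{iθ₃}=r₄ω₄e^{iθ₄}.
Eliminating the other unknown: ω₃ = r₂ω₂ sin(θ₄−θ₂) / [r₃ sin(θ₃−θ₄)].
Numerator sine = +0.98261; denominator sine = -0.87965.
Result = 0.1128·16.4·(+0.98261) / (0.4289·(-0.87965)) = -4.8178 rad/s; magnitude 4.8178 rad/s.

4.82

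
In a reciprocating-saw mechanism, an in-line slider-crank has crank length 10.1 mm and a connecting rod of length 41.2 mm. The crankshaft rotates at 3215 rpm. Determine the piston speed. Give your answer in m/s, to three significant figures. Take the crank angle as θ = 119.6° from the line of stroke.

ω = 2π·3215/60 = 336.7 rad/s
For an in-line slider-crank, x = r cosθ + √(L² − r² sin²θ), so v = −rω sinθ·[1 + r cosθ/√(L² − r² sin²θ)].
With r = 0.0101 m, L = 0.0412 m, θ = 119.6°: √(L² − r² sin²θ) = 0.040253 m.
v = −0.0101·336.7·0.86949·[1 + 0.0101·-0.49394/0.040253] = -2.5902 m/s.
|v| = 2.5902 m/s.

2.59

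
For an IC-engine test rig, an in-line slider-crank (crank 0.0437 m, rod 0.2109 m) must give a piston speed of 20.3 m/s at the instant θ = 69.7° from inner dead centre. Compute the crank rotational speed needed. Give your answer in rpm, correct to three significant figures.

For an in-line slider-crank, |v_piston| = rω|sinθ|·[1 + r cosθ/√(L² − r² sin²θ)].
With r = 0.0437 m, L = 0.2109 m, θ = 69.7°: the bracketed kinematic factor |dx/dθ| = 0.043989 m.
ω = v/|dx/dθ| = 20.3/0.043989 = 461.48 rad/s.
N = 60ω/(2π) = 4406.8 rpm.

4410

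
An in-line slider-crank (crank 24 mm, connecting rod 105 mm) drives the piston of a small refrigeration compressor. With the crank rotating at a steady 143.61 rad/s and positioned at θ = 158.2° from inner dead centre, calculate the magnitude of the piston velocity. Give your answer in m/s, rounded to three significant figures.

1.01

ω = 143.6 rad/s
For an in-line slider-crank, x = r cosθ + √(L² − r² sin²θ), so v = −rω sinθ·[1 + r cosθ/√(L² − r² sin²θ)].
With r = 0.024 m, L = 0.105 m, θ = 158.2°: √(L² − r² sin²θ) = 0.10462 m.
v = −0.024·143.6·0.37137·[1 + 0.024·-0.92849/0.10462] = -1.0073 m/s.
|v| = 1.0073 m/s.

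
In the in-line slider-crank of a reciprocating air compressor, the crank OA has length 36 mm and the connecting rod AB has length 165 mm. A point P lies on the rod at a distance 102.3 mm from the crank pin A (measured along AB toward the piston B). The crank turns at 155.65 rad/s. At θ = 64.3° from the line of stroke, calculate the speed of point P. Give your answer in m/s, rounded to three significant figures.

ω = 155.7 rad/s.  Crank-pin speed |V_A| = rω = 5.6034 m/s, perpendicular to OA.
Rod angle: sinφ = −(r/L) sinθ ⇒ φ = -11.338°; ω_rod = −rω cosθ/√(L²−r²sin²θ) = -15.02 rad/s.
V_P = V_A + ω_rod × AP, with AP = 0.1023 m along the rod.
Components: V_Px = −rω sinθ − a·ω_rod·sinφ = -5.3512 m/s;  V_Py = rω cosθ + a·ω_rod·cosφ = +0.92339 m/s.
|V_P| = √(V_Px² + V_Py²) = 5.4303 m/s.

5.43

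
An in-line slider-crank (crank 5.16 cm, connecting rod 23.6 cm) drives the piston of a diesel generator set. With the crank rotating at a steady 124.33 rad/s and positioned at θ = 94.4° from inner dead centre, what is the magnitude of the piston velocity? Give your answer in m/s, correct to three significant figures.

6.29

ω = 124.3 rad/s
For an in-line slider-crank, x = r cosθ + √(L² − r² sin²θ), so v = −rω sinθ·[1 + r cosθ/√(L² − r² sin²θ)].
With r = 0.0516 m, L = 0.236 m, θ = 94.4°: √(L² − r² sin²θ) = 0.23032 m.
v = −0.0516·124.3·0.99705·[1 + 0.0516·-0.07672/0.23032] = -6.2866 m/s.
|v| = 6.2866 m/s.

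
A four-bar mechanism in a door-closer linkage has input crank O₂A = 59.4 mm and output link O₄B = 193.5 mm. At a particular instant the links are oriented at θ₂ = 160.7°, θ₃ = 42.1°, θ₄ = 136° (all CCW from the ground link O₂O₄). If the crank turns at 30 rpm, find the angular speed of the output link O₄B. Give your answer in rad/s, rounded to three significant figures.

0.849

ω₂ = 3.142 rad/s (from 30 rpm).
Differentiating the loop-closure r₂e^{iθ₂}+r₃e^{iθ₃}=r₁+r₄e^{iθ₄} gives r₂ω₂e^{iθ₂}+r₃ω₃e^{iθ₃}=r₄ω₄e^{iθ₄}.
Eliminating the other unknown: ω₄ = r₂ω₂ sin(θ₂−θ₃) / [r₄ sin(θ₄−θ₃)].
Numerator sine = +0.87798; denominator sine = +0.99768.
Result = 0.0594·3.142·(+0.87798) / (0.1935·(+0.99768)) = +0.84869 rad/s; magnitude 0.84869 rad/s.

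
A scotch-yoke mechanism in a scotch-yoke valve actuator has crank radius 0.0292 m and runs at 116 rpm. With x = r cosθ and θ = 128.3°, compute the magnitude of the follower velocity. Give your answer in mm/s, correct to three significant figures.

278

ω = 12.15 rad/s (from 116 rpm).
x = r cosθ ⇒ ẋ = −rω sinθ.
|v| = rω|sinθ| = 0.0292·12.15·|sin 128.3°| = 0.27837 m/s = 278.37 mm/s.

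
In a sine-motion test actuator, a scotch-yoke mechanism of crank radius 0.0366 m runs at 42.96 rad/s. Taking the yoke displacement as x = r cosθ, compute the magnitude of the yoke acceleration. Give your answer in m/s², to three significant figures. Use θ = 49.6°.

43.8

ω = 42.96 rad/s
x = r cosθ ⇒ ẍ = −rω² cosθ (ω constant).
|a| = rω²|cosθ| = 0.0366·(42.96)²·|cos 49.6°| = 43.779 m/s².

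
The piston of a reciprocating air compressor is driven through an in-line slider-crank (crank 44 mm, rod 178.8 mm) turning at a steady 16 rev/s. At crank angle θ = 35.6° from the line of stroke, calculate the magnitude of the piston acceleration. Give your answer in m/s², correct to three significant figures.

ω = 2π·16 = 100.5 rad/s
x(θ) = r cosθ + √(L² − r² sin²θ); with ω constant, a = ω²·d²x/dθ².
d²x/dθ² = −r cosθ − r²(cos2θ)/√u − r⁴ sin²2θ/(4u^{3/2}),  u = L² − r² sin²θ = 0.0313134 m².
Substituting r = 0.044 m, L = 0.1788 m, θ = 35.6°: d²x/dθ² = -0.039454 m.
a = ω²·d²x/dθ² = (100.5)²·(-0.039454) = -398.74 m/s²;  |a| = 398.74 m/s².

399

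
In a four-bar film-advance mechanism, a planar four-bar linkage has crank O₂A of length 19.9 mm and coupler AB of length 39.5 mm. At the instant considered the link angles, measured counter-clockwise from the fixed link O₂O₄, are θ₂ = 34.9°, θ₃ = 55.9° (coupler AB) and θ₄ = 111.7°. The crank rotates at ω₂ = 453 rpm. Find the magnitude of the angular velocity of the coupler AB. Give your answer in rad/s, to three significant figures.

28.1

ω₂ = 47.44 rad/s (from 453 rpm).
Differentiating the loop-closure r₂e^{iθ₂}+r₃e^{iθ₃}=r₁+r₄e^{iθ₄} gives r₂ω₂e^{iθ₂}+r₃ω₃e^{iθ₃}=r₄ω₄e^{iθ₄}.
Eliminating the other unknown: ω₃ = r₂ω₂ sin(θ₄−θ₂) / [r₃ sin(θ₃−θ₄)].
Numerator sine = +0.97358; denominator sine = -0.82708.
Result = 0.0199·47.44·(+0.97358) / (0.0395·(-0.82708)) = -28.132 rad/s; magnitude 28.132 rad/s.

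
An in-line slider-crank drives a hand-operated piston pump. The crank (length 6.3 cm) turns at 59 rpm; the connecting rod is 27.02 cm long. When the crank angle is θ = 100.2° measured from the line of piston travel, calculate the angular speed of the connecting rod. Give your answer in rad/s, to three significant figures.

0.262

ω = 6.178 rad/s (converted from 59 rpm).
The rod makes angle φ with the slider axis where L sinφ = r sinθ; differentiating, L cosφ·φ̇ = r ω cosθ.
L cosφ = √(L² − r² sin²θ) = 0.26299 m.
|ω_rod| = r ω |cosθ| / √(L² − r² sin²θ) = 0.063·6.178·0.17708/0.26299 = 0.2621 rad/s.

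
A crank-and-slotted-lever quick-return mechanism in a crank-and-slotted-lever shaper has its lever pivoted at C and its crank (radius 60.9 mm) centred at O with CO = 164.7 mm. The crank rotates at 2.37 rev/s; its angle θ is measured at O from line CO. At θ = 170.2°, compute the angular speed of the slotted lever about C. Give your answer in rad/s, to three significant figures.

ω = 14.89 rad/s (from 2.37 rev/s).
Crank pin A relative to C: A = (d + r cosθ, r sinθ); lever angle φ = atan2(r sinθ, d + r cosθ).
Differentiating tanφ: φ̇ = rω(d cosθ + r)/(d² + r² + 2dr cosθ).
d² + r² + 2dr cosθ = |CA|² = 0.0110672 m²;  d cosθ + r = -0.1014 m.
|ω_lever| = |0.0609·14.89·-0.1014| / 0.0110672 = 8.3087 rad/s.

8.31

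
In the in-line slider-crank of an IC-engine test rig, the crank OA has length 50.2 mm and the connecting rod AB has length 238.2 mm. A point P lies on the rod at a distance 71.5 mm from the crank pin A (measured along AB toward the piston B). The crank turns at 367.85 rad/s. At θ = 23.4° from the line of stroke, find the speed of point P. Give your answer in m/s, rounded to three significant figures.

14.2

ω = 367.9 rad/s.  Crank-pin speed |V_A| = rω = 18.466 m/s, perpendicular to OA.
Rod angle: sinφ = −(r/L) sinθ ⇒ φ = -4.801°; ω_rod = −rω cosθ/√(L²−r²sin²θ) = -71.398 rad/s.
V_P = V_A + ω_rod × AP, with AP = 0.0715 m along the rod.
Components: V_Px = −rω sinθ − a·ω_rod·sinφ = -7.761 m/s;  V_Py = rω cosθ + a·ω_rod·cosφ = +11.86 m/s.
|V_P| = √(V_Px² + V_Py²) = 14.174 m/s.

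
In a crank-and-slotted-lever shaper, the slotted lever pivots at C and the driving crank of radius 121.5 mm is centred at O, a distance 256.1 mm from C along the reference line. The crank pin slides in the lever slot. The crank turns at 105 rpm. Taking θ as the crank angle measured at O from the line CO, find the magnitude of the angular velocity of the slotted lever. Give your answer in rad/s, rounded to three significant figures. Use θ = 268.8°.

1.96

ω = 11 rad/s (from 105 rpm).
Crank pin A relative to C: A = (d + r cosθ, r sinθ); lever angle φ = atan2(r sinθ, d + r cosθ).
Differentiating tanφ: φ̇ = rω(d cosθ + r)/(d² + r² + 2dr cosθ).
d² + r² + 2dr cosθ = |CA|² = 0.0790462 m²;  d cosθ + r = +0.11614 m.
|ω_lever| = |0.1215·11·+0.11614| / 0.0790462 = 1.9628 rad/s.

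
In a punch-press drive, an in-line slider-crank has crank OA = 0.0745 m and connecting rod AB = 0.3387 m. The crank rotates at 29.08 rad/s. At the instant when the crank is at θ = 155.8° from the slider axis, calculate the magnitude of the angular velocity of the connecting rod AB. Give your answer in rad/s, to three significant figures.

5.86

ω = 29.08 rad/s
The rod makes angle φ with the slider axis where L sinφ = r sinθ; differentiating, L cosφ·φ̇ = r ω cosθ.
L cosφ = √(L² − r² sin²θ) = 0.33732 m.
|ω_rod| = r ω |cosθ| / √(L² − r² sin²θ) = 0.0745·29.08·0.91212/0.33732 = 5.8581 rad/s.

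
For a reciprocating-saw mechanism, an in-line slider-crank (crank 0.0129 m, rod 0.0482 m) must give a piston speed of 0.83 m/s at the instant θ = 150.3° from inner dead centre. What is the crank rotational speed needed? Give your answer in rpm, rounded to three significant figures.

For an in-line slider-crank, |v_piston| = rω|sinθ|·[1 + r cosθ/√(L² − r² sin²θ)].
With r = 0.0129 m, L = 0.0482 m, θ = 150.3°: the bracketed kinematic factor |dx/dθ| = 0.0048923 m.
ω = v/|dx/dθ| = 0.83/0.0048923 = 169.65 rad/s.
N = 60ω/(2π) = 1620.1 rpm.

1620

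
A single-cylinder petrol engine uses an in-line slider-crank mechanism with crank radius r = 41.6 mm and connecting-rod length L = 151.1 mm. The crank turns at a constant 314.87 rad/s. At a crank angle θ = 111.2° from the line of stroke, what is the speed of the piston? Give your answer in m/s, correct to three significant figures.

ω = 314.9 rad/s
For an in-line slider-crank, x = r cosθ + √(L² − r² sin²θ), so v = −rω sinθ·[1 + r cosθ/√(L² − r² sin²θ)].
With r = 0.0416 m, L = 0.1511 m, θ = 111.2°: √(L² − r² sin²θ) = 0.14604 m.
v = −0.0416·314.9·0.93232·[1 + 0.0416·-0.36162/0.14604] = -10.954 m/s.
|v| = 10.954 m/s.

11.0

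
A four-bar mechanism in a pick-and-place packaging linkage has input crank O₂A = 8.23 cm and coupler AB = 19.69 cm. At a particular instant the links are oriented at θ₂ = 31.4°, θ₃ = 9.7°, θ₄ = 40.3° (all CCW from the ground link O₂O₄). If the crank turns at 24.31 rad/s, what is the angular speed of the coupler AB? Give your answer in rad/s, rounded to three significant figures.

ω₂ = 24.31 rad/s
Differentiating the loop-closure r₂e^{iθ₂}+r₃e^{iθ₃}=r₁+r₄e^{iθ₄} gives r₂ω₂e^{iθ₂}+r₃ω₃e^{iθ₃}=r₄ω₄e^{iθ₄}.
Eliminating the other unknown: ω₃ = r₂ω₂ sin(θ₄−θ₂) / [r₃ sin(θ₃−θ₄)].
Numerator sine = +0.15471; denominator sine = -0.50904.
Result = 0.0823·24.31·(+0.15471) / (0.1969·(-0.50904)) = -3.0882 rad/s; magnitude 3.0882 rad/s.

3.09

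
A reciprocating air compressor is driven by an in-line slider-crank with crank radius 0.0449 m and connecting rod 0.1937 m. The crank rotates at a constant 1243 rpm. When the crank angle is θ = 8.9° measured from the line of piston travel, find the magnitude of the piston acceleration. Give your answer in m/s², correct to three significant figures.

ω = 2π·1243/60 = 130.2 rad/s
x(θ) = r cosθ + √(L² − r² sin²θ); with ω constant, a = ω²·d²x/dθ².
d²x/dθ² = −r cosθ − r²(cos2θ)/√u − r⁴ sin²2θ/(4u^{3/2}),  u = L² − r² sin²θ = 0.0374714 m².
Substituting r = 0.0449 m, L = 0.1937 m, θ = 8.9°: d²x/dθ² = -0.054289 m.
a = ω²·d²x/dθ² = (130.2)²·(-0.054289) = -919.83 m/s²;  |a| = 919.83 m/s².

920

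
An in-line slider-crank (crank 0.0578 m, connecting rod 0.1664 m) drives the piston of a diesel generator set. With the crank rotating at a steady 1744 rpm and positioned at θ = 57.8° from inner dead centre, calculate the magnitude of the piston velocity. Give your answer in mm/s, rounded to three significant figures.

10700

ω = 2π·1744/60 = 182.6 rad/s
For an in-line slider-crank, x = r cosθ + √(L² − r² sin²θ), so v = −rω sinθ·[1 + r cosθ/√(L² − r² sin²θ)].
With r = 0.0578 m, L = 0.1664 m, θ = 57.8°: √(L² − r² sin²θ) = 0.15905 m.
v = −0.0578·182.6·0.84619·[1 + 0.0578·0.53288/0.15905] = -10.662 m/s.
|v| = 10.662 m/s = 10662 mm/s.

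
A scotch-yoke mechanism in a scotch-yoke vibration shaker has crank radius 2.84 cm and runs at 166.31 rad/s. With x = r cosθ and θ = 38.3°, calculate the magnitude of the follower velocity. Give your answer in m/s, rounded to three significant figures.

ω = 166.3 rad/s
x = r cosθ ⇒ ẋ = −rω sinθ.
|v| = rω|sinθ| = 0.0284·166.3·|sin 38.3°| = 2.9273 m/s.

2.93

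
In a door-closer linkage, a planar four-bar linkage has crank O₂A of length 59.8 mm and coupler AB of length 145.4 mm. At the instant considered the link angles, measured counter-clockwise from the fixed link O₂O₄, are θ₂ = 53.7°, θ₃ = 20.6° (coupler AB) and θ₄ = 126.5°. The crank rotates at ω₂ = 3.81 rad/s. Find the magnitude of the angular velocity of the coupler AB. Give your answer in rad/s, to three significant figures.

ω₂ = 3.81 rad/s
Differentiating the loop-closure r₂e^{iθ₂}+r₃e^{iθ₃}=r₁+r₄e^{iθ₄} gives r₂ω₂e^{iθ₂}+r₃ω₃e^{iθ₃}=r₄ω₄e^{iθ₄}.
Eliminating the other unknown: ω₃ = r₂ω₂ sin(θ₄−θ₂) / [r₃ sin(θ₃−θ₄)].
Numerator sine = +0.95528; denominator sine = -0.96174.
Result = 0.0598·3.81·(+0.95528) / (0.1454·(-0.96174)) = -1.5564 rad/s; magnitude 1.5564 rad/s.

1.56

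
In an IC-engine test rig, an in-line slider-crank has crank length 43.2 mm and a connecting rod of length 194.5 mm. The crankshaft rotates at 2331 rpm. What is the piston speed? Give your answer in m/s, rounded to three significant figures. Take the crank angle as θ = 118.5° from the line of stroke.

8.27

ω = 2π·2331/60 = 244.1 rad/s
For an in-line slider-crank, x = r cosθ + √(L² − r² sin²θ), so v = −rω sinθ·[1 + r cosθ/√(L² − r² sin²θ)].
With r = 0.0432 m, L = 0.1945 m, θ = 118.5°: √(L² − r² sin²θ) = 0.19076 m.
v = −0.0432·244.1·0.87882·[1 + 0.0432·-0.47716/0.19076] = -8.2659 m/s.
|v| = 8.2659 m/s.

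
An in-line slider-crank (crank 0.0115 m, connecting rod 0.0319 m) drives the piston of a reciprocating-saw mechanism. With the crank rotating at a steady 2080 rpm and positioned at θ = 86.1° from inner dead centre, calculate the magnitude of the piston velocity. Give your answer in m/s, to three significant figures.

2.56

ω = 2π·2080/60 = 217.8 rad/s
For an in-line slider-crank, x = r cosθ + √(L² − r² sin²θ), so v = −rω sinθ·[1 + r cosθ/√(L² − r² sin²θ)].
With r = 0.0115 m, L = 0.0319 m, θ = 86.1°: √(L² − r² sin²θ) = 0.029765 m.
v = −0.0115·217.8·0.99768·[1 + 0.0115·0.06802/0.029765] = -2.5648 m/s.
|v| = 2.5648 m/s.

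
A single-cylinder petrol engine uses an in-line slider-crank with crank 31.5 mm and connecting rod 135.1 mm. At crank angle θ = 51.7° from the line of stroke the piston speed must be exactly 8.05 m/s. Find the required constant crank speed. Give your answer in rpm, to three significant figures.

For an in-line slider-crank, |v_piston| = rω|sinθ|·[1 + r cosθ/√(L² − r² sin²θ)].
With r = 0.0315 m, L = 0.1351 m, θ = 51.7°: the bracketed kinematic factor |dx/dθ| = 0.028354 m.
ω = v/|dx/dθ| = 8.05/0.028354 = 283.91 rad/s.
N = 60ω/(2π) = 2711.1 rpm.

2710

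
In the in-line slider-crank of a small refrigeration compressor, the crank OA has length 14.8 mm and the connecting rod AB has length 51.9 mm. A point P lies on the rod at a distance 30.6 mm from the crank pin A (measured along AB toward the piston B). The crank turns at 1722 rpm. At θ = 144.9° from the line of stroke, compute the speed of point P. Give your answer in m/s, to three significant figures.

ω = 180.3 rad/s.  Crank-pin speed |V_A| = rω = 2.6688 m/s, perpendicular to OA.
Rod angle: sinφ = −(r/L) sinθ ⇒ φ = -9.437°; ω_rod = −rω cosθ/√(L²−r²sin²θ) = +42.649 rad/s.
V_P = V_A + ω_rod × AP, with AP = 0.0306 m along the rod.
Components: V_Px = −rω sinθ − a·ω_rod·sinφ = -1.3206 m/s;  V_Py = rω cosθ + a·ω_rod·cosφ = -0.89612 m/s.
|V_P| = √(V_Px² + V_Py²) = 1.5959 m/s.

1.60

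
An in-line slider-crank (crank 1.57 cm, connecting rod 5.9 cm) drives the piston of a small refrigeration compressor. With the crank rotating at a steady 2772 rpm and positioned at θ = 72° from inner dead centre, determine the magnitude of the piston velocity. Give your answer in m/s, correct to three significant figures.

4.70

ω = 2π·2772/60 = 290.3 rad/s
For an in-line slider-crank, x = r cosθ + √(L² − r² sin²θ), so v = −rω sinθ·[1 + r cosθ/√(L² − r² sin²θ)].
With r = 0.0157 m, L = 0.059 m, θ = 72°: √(L² − r² sin²θ) = 0.057079 m.
v = −0.0157·290.3·0.95106·[1 + 0.0157·0.30902/0.057079] = -4.7028 m/s.
|v| = 4.7028 m/s.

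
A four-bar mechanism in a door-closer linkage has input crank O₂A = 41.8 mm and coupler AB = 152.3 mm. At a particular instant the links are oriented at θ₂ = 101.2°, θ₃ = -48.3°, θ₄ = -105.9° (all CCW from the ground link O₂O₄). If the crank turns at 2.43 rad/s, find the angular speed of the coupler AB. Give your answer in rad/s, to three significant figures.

0.360

ω₂ = 2.43 rad/s
Differentiating the loop-closure r₂e^{iθ₂}+r₃e^{iθ₃}=r₁+r₄e^{iθ₄} gives r₂ω₂e^{iθ₂}+r₃ω₃e^{iθ₃}=r₄ω₄e^{iθ₄}.
Eliminating the other unknown: ω₃ = r₂ω₂ sin(θ₄−θ₂) / [r₃ sin(θ₃−θ₄)].
Numerator sine = +0.45554; denominator sine = +0.84433.
Result = 0.0418·2.43·(+0.45554) / (0.1523·(+0.84433)) = +0.35983 rad/s; magnitude 0.35983 rad/s.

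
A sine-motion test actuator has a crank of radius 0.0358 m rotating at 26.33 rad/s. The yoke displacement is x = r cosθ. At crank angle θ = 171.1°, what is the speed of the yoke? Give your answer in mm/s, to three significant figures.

ω = 26.33 rad/s
x = r cosθ ⇒ ẋ = −rω sinθ.
|v| = rω|sinθ| = 0.0358·26.33·|sin 171.1°| = 0.14583 m/s = 145.83 mm/s.

146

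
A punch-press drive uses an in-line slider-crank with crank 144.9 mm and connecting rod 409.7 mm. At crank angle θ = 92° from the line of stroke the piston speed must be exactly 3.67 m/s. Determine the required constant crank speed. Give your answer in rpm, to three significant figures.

245

For an in-line slider-crank, |v_piston| = rω|sinθ|·[1 + r cosθ/√(L² − r² sin²θ)].
With r = 0.1449 m, L = 0.4097 m, θ = 92°: the bracketed kinematic factor |dx/dθ| = 0.1429 m.
ω = v/|dx/dθ| = 3.67/0.1429 = 25.682 rad/s.
N = 60ω/(2π) = 245.25 rpm.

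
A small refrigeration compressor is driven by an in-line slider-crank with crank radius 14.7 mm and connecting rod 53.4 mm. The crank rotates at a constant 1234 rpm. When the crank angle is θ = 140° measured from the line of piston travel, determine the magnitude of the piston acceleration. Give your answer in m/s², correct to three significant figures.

175

ω = 2π·1234/60 = 129.2 rad/s
x(θ) = r cosθ + √(L² − r² sin²θ); with ω constant, a = ω²·d²x/dθ².
d²x/dθ² = −r cosθ − r²(cos2θ)/√u − r⁴ sin²2θ/(4u^{3/2}),  u = L² − r² sin²θ = 0.00276228 m².
Substituting r = 0.0147 m, L = 0.0534 m, θ = 140°: d²x/dθ² = +0.010469 m.
a = ω²·d²x/dθ² = (129.2)²·(+0.010469) = +174.82 m/s²;  |a| = 174.82 m/s².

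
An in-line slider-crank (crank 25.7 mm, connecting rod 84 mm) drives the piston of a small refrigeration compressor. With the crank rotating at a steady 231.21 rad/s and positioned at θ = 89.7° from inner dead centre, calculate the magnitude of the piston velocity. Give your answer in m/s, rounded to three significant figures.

5.95

ω = 231.2 rad/s
For an in-line slider-crank, x = r cosθ + √(L² − r² sin²θ), so v = −rω sinθ·[1 + r cosθ/√(L² − r² sin²θ)].
With r = 0.0257 m, L = 0.084 m, θ = 89.7°: √(L² − r² sin²θ) = 0.079972 m.
v = −0.0257·231.2·0.99999·[1 + 0.0257·0.00524/0.079972] = -5.952 m/s.
|v| = 5.952 m/s.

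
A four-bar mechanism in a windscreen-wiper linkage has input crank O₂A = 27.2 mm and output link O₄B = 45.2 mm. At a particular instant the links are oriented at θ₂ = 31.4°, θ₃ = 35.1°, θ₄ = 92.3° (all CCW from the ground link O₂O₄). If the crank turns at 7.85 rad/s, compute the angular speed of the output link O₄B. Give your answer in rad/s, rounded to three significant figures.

0.363

ω₂ = 7.85 rad/s
Differentiating the loop-closure r₂e^{iθ₂}+r₃e^{iθ₃}=r₁+r₄e^{iθ₄} gives r₂ω₂e^{iθ₂}+r₃ω₃e^{iθ₃}=r₄ω₄e^{iθ₄}.
Eliminating the other unknown: ω₄ = r₂ω₂ sin(θ₂−θ₃) / [r₄ sin(θ₄−θ₃)].
Numerator sine = -0.06453; denominator sine = +0.84057.
Result = 0.0272·7.85·(-0.06453) / (0.0452·(+0.84057)) = -0.36266 rad/s; magnitude 0.36266 rad/s.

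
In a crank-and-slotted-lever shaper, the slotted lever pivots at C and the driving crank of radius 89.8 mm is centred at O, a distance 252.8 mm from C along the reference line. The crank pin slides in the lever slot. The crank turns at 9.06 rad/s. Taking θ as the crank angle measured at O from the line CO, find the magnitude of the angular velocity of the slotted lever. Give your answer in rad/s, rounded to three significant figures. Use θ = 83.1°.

ω = 9.06 rad/s
Crank pin A relative to C: A = (d + r cosθ, r sinθ); lever angle φ = atan2(r sinθ, d + r cosθ).
Differentiating tanφ: φ̇ = rω(d cosθ + r)/(d² + r² + 2dr cosθ).
d² + r² + 2dr cosθ = |CA|² = 0.0774264 m²;  d cosθ + r = +0.12017 m.
|ω_lever| = |0.0898·9.06·+0.12017| / 0.0774264 = 1.2627 rad/s.

1.26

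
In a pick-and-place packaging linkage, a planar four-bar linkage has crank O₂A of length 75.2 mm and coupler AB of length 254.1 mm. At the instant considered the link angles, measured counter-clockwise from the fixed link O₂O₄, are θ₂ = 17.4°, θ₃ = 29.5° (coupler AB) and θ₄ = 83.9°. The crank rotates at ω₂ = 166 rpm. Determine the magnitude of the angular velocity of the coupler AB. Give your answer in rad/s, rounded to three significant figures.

5.80

ω₂ = 17.38 rad/s (from 166 rpm).
Differentiating the loop-closure r₂e^{iθ₂}+r₃e^{iθ₃}=r₁+r₄e^{iθ₄} gives r₂ω₂e^{iθ₂}+r₃ω₃e^{iθ₃}=r₄ω₄e^{iθ₄}.
Eliminating the other unknown: ω₃ = r₂ω₂ sin(θ₄−θ₂) / [r₃ sin(θ₃−θ₄)].
Numerator sine = +0.91706; denominator sine = -0.81310.
Result = 0.0752·17.38·(+0.91706) / (0.2541·(-0.81310)) = -5.8023 rad/s; magnitude 5.8023 rad/s.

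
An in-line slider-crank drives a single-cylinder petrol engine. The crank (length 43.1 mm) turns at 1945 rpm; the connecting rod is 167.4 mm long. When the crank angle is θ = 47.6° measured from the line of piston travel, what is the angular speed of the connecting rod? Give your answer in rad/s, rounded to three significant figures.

36.0

ω = 203.7 rad/s (converted from 1945 rpm).
The rod makes angle φ with the slider axis where L sinφ = r sinθ; differentiating, L cosφ·φ̇ = r ω cosθ.
L cosφ = √(L² − r² sin²θ) = 0.16435 m.
|ω_rod| = r ω |cosθ| / √(L² − r² sin²θ) = 0.0431·203.7·0.67430/0.16435 = 36.018 rad/s.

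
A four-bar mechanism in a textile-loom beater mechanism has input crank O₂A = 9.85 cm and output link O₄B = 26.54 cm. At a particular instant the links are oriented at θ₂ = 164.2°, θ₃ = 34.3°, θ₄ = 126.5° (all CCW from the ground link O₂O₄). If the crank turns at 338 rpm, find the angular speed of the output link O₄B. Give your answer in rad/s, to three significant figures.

ω₂ = 35.4 rad/s (from 338 rpm).
Differentiating the loop-closure r₂e^{iθ₂}+r₃e^{iθ₃}=r₁+r₄e^{iθ₄} gives r₂ω₂e^{iθ₂}+r₃ω₃e^{iθ₃}=r₄ω₄e^{iθ₄}.
Eliminating the other unknown: ω₄ = r₂ω₂ sin(θ₂−θ₃) / [r₄ sin(θ₄−θ₃)].
Numerator sine = +0.76717; denominator sine = +0.99926.
Result = 0.0985·35.4·(+0.76717) / (0.2654·(+0.99926)) = +10.085 rad/s; magnitude 10.085 rad/s.

10.1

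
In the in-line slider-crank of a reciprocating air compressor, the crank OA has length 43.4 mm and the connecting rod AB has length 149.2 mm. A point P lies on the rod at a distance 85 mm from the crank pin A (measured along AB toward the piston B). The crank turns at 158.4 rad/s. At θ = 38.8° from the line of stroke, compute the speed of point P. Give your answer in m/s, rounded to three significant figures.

ω = 158.4 rad/s.  Crank-pin speed |V_A| = rω = 6.8746 m/s, perpendicular to OA.
Rod angle: sinφ = −(r/L) sinθ ⇒ φ = -10.502°; ω_rod = −rω cosθ/√(L²−r²sin²θ) = -36.521 rad/s.
V_P = V_A + ω_rod × AP, with AP = 0.085 m along the rod.
Components: V_Px = −rω sinθ − a·ω_rod·sinφ = -4.8734 m/s;  V_Py = rω cosθ + a·ω_rod·cosφ = +2.3054 m/s.
|V_P| = √(V_Px² + V_Py²) = 5.3912 m/s.

5.39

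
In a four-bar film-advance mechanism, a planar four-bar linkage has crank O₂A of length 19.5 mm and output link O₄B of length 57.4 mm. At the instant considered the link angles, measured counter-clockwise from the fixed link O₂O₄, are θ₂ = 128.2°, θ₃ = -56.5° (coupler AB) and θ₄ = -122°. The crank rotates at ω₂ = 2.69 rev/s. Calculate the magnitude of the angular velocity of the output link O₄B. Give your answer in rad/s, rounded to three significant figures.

0.517

ω₂ = 16.9 rad/s (from 2.69 rev/s).
Differentiating the loop-closure r₂e^{iθ₂}+r₃e^{iθ₃}=r₁+r₄e^{iθ₄} gives r₂ω₂e^{iθ₂}+r₃ω₃e^{iθ₃}=r₄ω₄e^{iθ₄}.
Eliminating the other unknown: ω₄ = r₂ω₂ sin(θ₂−θ₃) / [r₄ sin(θ₄−θ₃)].
Numerator sine = -0.08194; denominator sine = -0.90996.
Result = 0.0195·16.9·(-0.08194) / (0.0574·(-0.90996)) = +0.51704 rad/s; magnitude 0.51704 rad/s.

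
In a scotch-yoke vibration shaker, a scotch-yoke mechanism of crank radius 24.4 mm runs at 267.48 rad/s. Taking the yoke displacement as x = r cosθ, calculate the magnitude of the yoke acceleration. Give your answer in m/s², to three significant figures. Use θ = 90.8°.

24.4

ω = 267.5 rad/s
x = r cosθ ⇒ ẍ = −rω² cosθ (ω constant).
|a| = rω²|cosθ| = 0.0244·(267.5)²·|cos 90.8°| = 24.374 m/s².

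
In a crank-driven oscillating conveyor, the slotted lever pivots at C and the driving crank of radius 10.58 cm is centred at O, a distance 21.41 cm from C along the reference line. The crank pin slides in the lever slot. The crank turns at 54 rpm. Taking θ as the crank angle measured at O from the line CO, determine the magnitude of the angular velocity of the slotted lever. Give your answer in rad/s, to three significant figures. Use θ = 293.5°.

1.52

ω = 5.655 rad/s (from 54 rpm).
Crank pin A relative to C: A = (d + r cosθ, r sinθ); lever angle φ = atan2(r sinθ, d + r cosθ).
Differentiating tanφ: φ̇ = rω(d cosθ + r)/(d² + r² + 2dr cosθ).
d² + r² + 2dr cosθ = |CA|² = 0.0750972 m²;  d cosθ + r = +0.19117 m.
|ω_lever| = |0.1058·5.655·+0.19117| / 0.0750972 = 1.523 rad/s.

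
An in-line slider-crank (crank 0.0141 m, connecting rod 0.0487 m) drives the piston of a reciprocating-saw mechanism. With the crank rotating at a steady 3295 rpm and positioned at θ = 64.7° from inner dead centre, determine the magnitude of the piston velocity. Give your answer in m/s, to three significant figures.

ω = 2π·3295/60 = 345.1 rad/s
For an in-line slider-crank, x = r cosθ + √(L² − r² sin²θ), so v = −rω sinθ·[1 + r cosθ/√(L² − r² sin²θ)].
With r = 0.0141 m, L = 0.0487 m, θ = 64.7°: √(L² − r² sin²θ) = 0.047002 m.
v = −0.0141·345.1·0.90408·[1 + 0.0141·0.42736/0.047002] = -4.9625 m/s.
|v| = 4.9625 m/s.

4.96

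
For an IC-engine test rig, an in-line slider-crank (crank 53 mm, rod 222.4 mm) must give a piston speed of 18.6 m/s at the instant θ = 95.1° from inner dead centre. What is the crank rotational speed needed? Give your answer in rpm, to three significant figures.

3440

For an in-line slider-crank, |v_piston| = rω|sinθ|·[1 + r cosθ/√(L² − r² sin²θ)].
With r = 0.053 m, L = 0.2224 m, θ = 95.1°: the bracketed kinematic factor |dx/dθ| = 0.051639 m.
ω = v/|dx/dθ| = 18.6/0.051639 = 360.19 rad/s.
N = 60ω/(2π) = 3439.6 rpm.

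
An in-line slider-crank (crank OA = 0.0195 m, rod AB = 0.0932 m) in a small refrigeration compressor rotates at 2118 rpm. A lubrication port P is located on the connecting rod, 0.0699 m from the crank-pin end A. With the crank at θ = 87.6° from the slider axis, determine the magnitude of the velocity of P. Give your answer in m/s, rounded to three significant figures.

4.35

ω = 221.8 rad/s.  Crank-pin speed |V_A| = rω = 4.325 m/s, perpendicular to OA.
Rod angle: sinφ = −(r/L) sinθ ⇒ φ = -12.066°; ω_rod = −rω cosθ/√(L²−r²sin²θ) = -1.9872 rad/s.
V_P = V_A + ω_rod × AP, with AP = 0.0699 m along the rod.
Components: V_Px = −rω sinθ − a·ω_rod·sinφ = -4.3503 m/s;  V_Py = rω cosθ + a·ω_rod·cosφ = +0.045278 m/s.
|V_P| = √(V_Px² + V_Py²) = 4.3505 m/s.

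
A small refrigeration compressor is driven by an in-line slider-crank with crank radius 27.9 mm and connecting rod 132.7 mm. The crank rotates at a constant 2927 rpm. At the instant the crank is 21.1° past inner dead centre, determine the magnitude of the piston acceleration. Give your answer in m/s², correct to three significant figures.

ω = 2π·2927/60 = 306.5 rad/s
x(θ) = r cosθ + √(L² − r² sin²θ); with ω constant, a = ω²·d²x/dθ².
d²x/dθ² = −r cosθ − r²(cos2θ)/√u − r⁴ sin²2θ/(4u^{3/2}),  u = L² − r² sin²θ = 0.0175084 m².
Substituting r = 0.0279 m, L = 0.1327 m, θ = 21.1°: d²x/dθ² = -0.030417 m.
a = ω²·d²x/dθ² = (306.5)²·(-0.030417) = -2857.7 m/s²;  |a| = 2857.7 m/s².

2860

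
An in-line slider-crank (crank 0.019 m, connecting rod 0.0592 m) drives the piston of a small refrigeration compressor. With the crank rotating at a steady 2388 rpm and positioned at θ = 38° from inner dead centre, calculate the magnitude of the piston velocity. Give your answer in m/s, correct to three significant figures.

3.68

ω = 2π·2388/60 = 250.1 rad/s
For an in-line slider-crank, x = r cosθ + √(L² − r² sin²θ), so v = −rω sinθ·[1 + r cosθ/√(L² − r² sin²θ)].
With r = 0.019 m, L = 0.0592 m, θ = 38°: √(L² − r² sin²θ) = 0.058033 m.
v = −0.019·250.1·0.61566·[1 + 0.019·0.78801/0.058033] = -3.6799 m/s.
|v| = 3.6799 m/s.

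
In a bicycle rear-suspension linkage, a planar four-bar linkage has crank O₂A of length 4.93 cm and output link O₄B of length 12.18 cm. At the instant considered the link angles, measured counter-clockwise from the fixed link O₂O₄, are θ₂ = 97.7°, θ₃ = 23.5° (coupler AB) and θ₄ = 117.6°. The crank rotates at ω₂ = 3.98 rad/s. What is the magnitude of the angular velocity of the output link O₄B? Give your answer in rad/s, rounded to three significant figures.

ω₂ = 3.98 rad/s
Differentiating the loop-closure r₂e^{iθ₂}+r₃e^{iθ₃}=r₁+r₄e^{iθ₄} gives r₂ω₂e^{iθ₂}+r₃ω₃e^{iθ₃}=r₄ω₄e^{iθ₄}.
Eliminating the other unknown: ω₄ = r₂ω₂ sin(θ₂−θ₃) / [r₄ sin(θ₄−θ₃)].
Numerator sine = +0.96222; denominator sine = +0.99744.
Result = 0.0493·3.98·(+0.96222) / (0.1218·(+0.99744)) = +1.5541 rad/s; magnitude 1.5541 rad/s.

1.55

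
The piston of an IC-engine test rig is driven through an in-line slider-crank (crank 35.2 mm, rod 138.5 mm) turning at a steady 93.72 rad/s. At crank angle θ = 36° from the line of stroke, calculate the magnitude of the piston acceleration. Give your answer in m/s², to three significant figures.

ω = 93.72 rad/s
x(θ) = r cosθ + √(L² − r² sin²θ); with ω constant, a = ω²·d²x/dθ².
d²x/dθ² = −r cosθ − r²(cos2θ)/√u − r⁴ sin²2θ/(4u^{3/2}),  u = L² − r² sin²θ = 0.0187542 m².
Substituting r = 0.0352 m, L = 0.1385 m, θ = 36°: d²x/dθ² = -0.031408 m.
a = ω²·d²x/dθ² = (93.72)²·(-0.031408) = -275.87 m/s²;  |a| = 275.87 m/s².

276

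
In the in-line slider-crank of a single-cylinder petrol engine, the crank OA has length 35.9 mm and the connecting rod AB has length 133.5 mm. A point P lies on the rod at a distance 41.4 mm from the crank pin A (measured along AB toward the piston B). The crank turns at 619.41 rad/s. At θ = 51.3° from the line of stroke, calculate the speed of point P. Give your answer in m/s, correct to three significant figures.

20.6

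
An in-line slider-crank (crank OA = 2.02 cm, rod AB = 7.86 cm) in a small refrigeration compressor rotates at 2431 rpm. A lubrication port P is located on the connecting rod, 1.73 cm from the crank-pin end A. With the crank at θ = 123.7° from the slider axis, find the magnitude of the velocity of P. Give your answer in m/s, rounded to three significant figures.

4.70

ω = 254.6 rad/s.  Crank-pin speed |V_A| = rω = 5.1424 m/s, perpendicular to OA.
Rod angle: sinφ = −(r/L) sinθ ⇒ φ = -12.346°; ω_rod = −rω cosθ/√(L²−r²sin²θ) = +37.16 rad/s.
V_P = V_A + ω_rod × AP, with AP = 0.0173 m along the rod.
Components: V_Px = −rω sinθ − a·ω_rod·sinφ = -4.1408 m/s;  V_Py = rω cosθ + a·ω_rod·cosφ = -2.2252 m/s.
|V_P| = √(V_Px² + V_Py²) = 4.7008 m/s.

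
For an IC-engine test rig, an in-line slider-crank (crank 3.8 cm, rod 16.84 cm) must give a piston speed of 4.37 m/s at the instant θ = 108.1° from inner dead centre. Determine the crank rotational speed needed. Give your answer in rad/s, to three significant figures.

130

For an in-line slider-crank, |v_piston| = rω|sinθ|·[1 + r cosθ/√(L² − r² sin²θ)].
With r = 0.038 m, L = 0.1684 m, θ = 108.1°: the bracketed kinematic factor |dx/dθ| = 0.033527 m.
ω = v/|dx/dθ| = 4.37/0.033527 = 130.34 rad/s.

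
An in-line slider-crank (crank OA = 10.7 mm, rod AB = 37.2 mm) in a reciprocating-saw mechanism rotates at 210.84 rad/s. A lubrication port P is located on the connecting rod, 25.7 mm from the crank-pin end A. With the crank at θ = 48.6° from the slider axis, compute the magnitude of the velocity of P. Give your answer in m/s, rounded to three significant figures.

1.97

ω = 210.8 rad/s.  Crank-pin speed |V_A| = rω = 2.256 m/s, perpendicular to OA.
Rod angle: sinφ = −(r/L) sinθ ⇒ φ = -12.460°; ω_rod = −rω cosθ/√(L²−r²sin²θ) = -41.073 rad/s.
V_P = V_A + ω_rod × AP, with AP = 0.0257 m along the rod.
Components: V_Px = −rω sinθ − a·ω_rod·sinφ = -1.92 m/s;  V_Py = rω cosθ + a·ω_rod·cosφ = +0.46121 m/s.
|V_P| = √(V_Px² + V_Py²) = 1.9746 m/s.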